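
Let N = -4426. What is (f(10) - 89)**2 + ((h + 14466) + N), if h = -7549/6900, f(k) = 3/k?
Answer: 30888878/1725 ≈ 17907.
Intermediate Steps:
h = -7549/6900 (h = -7549*1/6900 = -7549/6900 ≈ -1.0941)
(f(10) - 89)**2 + ((h + 14466) + N) = (3/10 - 89)**2 + ((-7549/6900 + 14466) - 4426) = (3*(1/10) - 89)**2 + (99807851/6900 - 4426) = (3/10 - 89)**2 + 69268451/6900 = (-887/10)**2 + 69268451/6900 = 786769/100 + 69268451/6900 = 30888878/1725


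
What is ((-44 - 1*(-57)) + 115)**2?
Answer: 16384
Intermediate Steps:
((-44 - 1*(-57)) + 115)**2 = ((-44 + 57) + 115)**2 = (13 + 115)**2 = 128**2 = 16384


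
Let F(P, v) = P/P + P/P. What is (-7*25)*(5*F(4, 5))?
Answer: -1750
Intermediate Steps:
F(P, v) = 2 (F(P, v) = 1 + 1 = 2)
(-7*25)*(5*F(4, 5)) = (-7*25)*(5*2) = -175*10 = -1750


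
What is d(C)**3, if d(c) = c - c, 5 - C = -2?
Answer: 0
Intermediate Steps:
C = 7 (C = 5 - 1*(-2) = 5 + 2 = 7)
d(c) = 0
d(C)**3 = 0**3 = 0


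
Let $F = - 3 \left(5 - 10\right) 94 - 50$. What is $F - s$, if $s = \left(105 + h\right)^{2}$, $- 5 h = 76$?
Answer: $- \frac{167601}{25} \approx -6704.0$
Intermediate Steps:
$h = - \frac{76}{5}$ ($h = \left(- \frac{1}{5}\right) 76 = - \frac{76}{5} \approx -15.2$)
$s = \frac{201601}{25}$ ($s = \left(105 - \frac{76}{5}\right)^{2} = \left(\frac{449}{5}\right)^{2} = \frac{201601}{25} \approx 8064.0$)
$F = 1360$ ($F = - 3 \left(5 - 10\right) 94 - 50 = \left(-3\right) \left(-5\right) 94 - 50 = 15 \cdot 94 - 50 = 1410 - 50 = 1360$)
$F - s = 1360 - \frac{201601}{25} = - \frac{167601}{25}$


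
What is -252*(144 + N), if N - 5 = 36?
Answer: -46620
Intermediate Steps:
N = 41 (N = 5 + 36 = 41)
-252*(144 + N) = -252*(144 + 41) = -252*185 = -46620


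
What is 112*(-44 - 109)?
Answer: -17136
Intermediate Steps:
112*(-44 - 109) = 112*(-153) = -17136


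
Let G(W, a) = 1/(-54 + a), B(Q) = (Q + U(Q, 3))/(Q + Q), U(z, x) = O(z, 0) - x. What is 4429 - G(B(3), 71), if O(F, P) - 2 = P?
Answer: 75292/17 ≈ 4428.9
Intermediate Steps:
O(F, P) = 2 + P
U(z, x) = 2 - x (U(z, x) = (2 + 0) - x = 2 - x)
B(Q) = (-1 + Q)/(2*Q) (B(Q) = (Q + (2 - 1*3))/(Q + Q) = (Q + (2 - 3))/((2*Q)) = (Q - 1)*(1/(2*Q)) = (-1 + Q)*(1/(2*Q)) = (-1 + Q)/(2*Q))
4429 - G(B(3), 71) = 4429 - 1/(-54 + 71) = 4429 - 1/17 = 75292/17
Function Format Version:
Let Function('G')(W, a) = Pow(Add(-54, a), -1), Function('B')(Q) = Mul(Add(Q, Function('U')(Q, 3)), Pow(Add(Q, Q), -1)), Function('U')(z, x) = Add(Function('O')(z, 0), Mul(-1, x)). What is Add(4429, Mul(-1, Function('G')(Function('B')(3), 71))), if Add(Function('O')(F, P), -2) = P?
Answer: Rational(75292, 17) ≈ 4428.9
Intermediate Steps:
Function('O')(F, P) = Add(2, P)
Function('U')(z, x) = Add(2, Mul(-1, x)) (Function('U')(z, x) = Add(Add(2, 0), Mul(-1, x)) = Add(2, Mul(-1, x)))
Function('B')(Q) = Mul(Rational(1, 2), Pow(Q, -1), Add(-1, Q)) (Function('B')(Q) = Mul(Add(Q, Add(2, Mul(-1, 3))), Pow(Add(Q, Q), -1)) = Mul(Add(Q, Add(2, -3)), Pow(Mul(2, Q), -1)) = Mul(Add(Q, -1), Mul(Rational(1, 2), Pow(Q, -1))) = Mul(Add(-1, Q), Mul(Rational(1, 2), Pow(Q, -1))) = Mul(Rational(1, 2), Pow(Q, -1), Add(-1, Q)))
Add(4429, Mul(-1, Function('G')(Function('B')(3), 71))) = Add(4429, Mul(-1, Pow(Add(-54, 71), -1))) = Add(4429, Mul(-1, Pow(17, -1))) = Add(4429, Mul(-1, Rational(1, 17))) = Add(4429, Rational(-1, 17)) = Rational(75292, 17)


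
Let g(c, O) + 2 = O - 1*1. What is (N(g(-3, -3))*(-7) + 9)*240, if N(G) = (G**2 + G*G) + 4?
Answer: -125520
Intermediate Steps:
g(c, O) = -3 + O (g(c, O) = -2 + (O - 1*1) = -2 + (O - 1) = -2 + (-1 + O) = -3 + O)
N(G) = 4 + 2*G**2 (N(G) = (G**2 + G**2) + 4 = 2*G**2 + 4 = 4 + 2*G**2)
(N(g(-3, -3))*(-7) + 9)*240 = ((4 + 2*(-3 - 3)**2)*(-7) + 9)*240 = ((4 + 2*(-6)**2)*(-7) + 9)*240 = ((4 + 2*36)*(-7) + 9)*240 = ((4 + 72)*(-7) + 9)*240 = (76*(-7) + 9)*240 = (-532 + 9)*240 = -523*240 = -125520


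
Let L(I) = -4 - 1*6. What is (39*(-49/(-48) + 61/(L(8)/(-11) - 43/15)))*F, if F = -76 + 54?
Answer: 66822899/2584 ≈ 25860.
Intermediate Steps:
L(I) = -10 (L(I) = -4 - 6 = -10)
F = -22
(39*(-49/(-48) + 61/(L(8)/(-11) - 43/15)))*F = (39*(-49/(-48) + 61/(-10/(-11) - 43/15)))*(-22) = (39*(-49*(-1/48) + 61/(-10*(-1/11) - 43*1/15)))*(-22) = (39*(49/48 + 61/(10/11 - 43/15)))*(-22) = (39*(49/48 + 61/(-323/165)))*(-22) = (39*(49/48 + 61*(-165/323)))*(-22) = (39*(49/48 - 10065/323))*(-22) = (39*(-467293/15504))*(-22) = -6074809/5168*(-22) = 66822899/2584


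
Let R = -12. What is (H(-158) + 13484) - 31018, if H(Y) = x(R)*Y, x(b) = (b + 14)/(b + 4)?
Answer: -34989/2 ≈ -17495.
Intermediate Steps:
x(b) = (14 + b)/(4 + b)
H(Y) = -Y/4 (H(Y) = ((14 - 12)/(4 - 12))*Y = (2/(-8))*Y = (-1/8*2)*Y = -Y/4)
(H(-158) + 13484) - 31018 = (-1/4*(-158) + 13484) - 31018 = (79/2 + 13484) - 31018 = 27047/2 - 31018 = -34989/2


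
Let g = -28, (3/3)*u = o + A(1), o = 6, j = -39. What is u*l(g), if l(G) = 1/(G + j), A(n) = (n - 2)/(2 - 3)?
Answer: -7/67 ≈ -0.10448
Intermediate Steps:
A(n) = 2 - n (A(n) = (-2 + n)/(-1) = (-2 + n)*(-1) = 2 - n)
u = 7 (u = 6 + (2 - 1*1) = 6 + (2 - 1) = 6 + 1 = 7)
l(G) = 1/(-39 + G) (l(G) = 1/(G - 39) = 1/(-39 + G))
u*l(g) = 7/(-39 - 28) = 7/(-67) = 7*(-1/67) = -7/67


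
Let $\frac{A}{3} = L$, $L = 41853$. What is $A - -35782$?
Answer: $161341$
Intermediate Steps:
$A = 125559$ ($A = 3 \cdot 41853 = 125559$)
$A - -35782 = 125559 - -35782 = 125559 + 35782 = 161341$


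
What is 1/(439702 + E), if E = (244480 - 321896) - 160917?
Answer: 1/201369 ≈ 4.9660e-6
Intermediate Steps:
E = -238333 (E = -77416 - 160917 = -238333)
1/(439702 + E) = 1/(439702 - 238333) = 1/201369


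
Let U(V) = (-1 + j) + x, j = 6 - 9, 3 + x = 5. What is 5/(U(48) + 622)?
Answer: 1/124 ≈ 0.0080645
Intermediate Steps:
x = 2 (x = -3 + 5 = 2)
j = -3
U(V) = -2 (U(V) = (-1 - 3) + 2 = -4 + 2 = -2)
5/(U(48) + 622) = 5/(-2 + 622) = 5/620 = 5*(1/620) = 1/124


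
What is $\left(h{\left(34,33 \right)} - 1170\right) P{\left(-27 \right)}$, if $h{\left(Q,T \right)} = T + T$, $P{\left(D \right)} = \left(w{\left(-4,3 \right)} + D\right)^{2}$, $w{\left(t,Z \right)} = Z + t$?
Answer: $-865536$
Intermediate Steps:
$P{\left(D \right)} = \left(-1 + D\right)^{2}$ ($P{\left(D \right)} = \left(\left(3 - 4\right) + D\right)^{2} = \left(-1 + D\right)^{2}$)
$h{\left(Q,T \right)} = 2 T$
$\left(h{\left(34,33 \right)} - 1170\right) P{\left(-27 \right)} = \left(2 \cdot 33 - 1170\right) \left(-1 - 27\right)^{2} = \left(66 - 1170\right) \left(-28\right)^{2} = \left(-1104\right) 784 = -865536$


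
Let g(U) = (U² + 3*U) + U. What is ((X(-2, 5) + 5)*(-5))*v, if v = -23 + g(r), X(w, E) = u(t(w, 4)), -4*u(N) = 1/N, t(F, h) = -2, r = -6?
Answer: 2255/8 ≈ 281.88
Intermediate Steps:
g(U) = U² + 4*U
u(N) = -1/(4*N)
X(w, E) = ⅛ (X(w, E) = -¼/(-2) = -¼*(-½) = ⅛)
v = -11 (v = -23 - 6*(4 - 6) = -23 - 6*(-2) = -23 + 12 = -11)
((X(-2, 5) + 5)*(-5))*v = ((⅛ + 5)*(-5))*(-11) = ((41/8)*(-5))*(-11) = -205/8*(-11) = 2255/8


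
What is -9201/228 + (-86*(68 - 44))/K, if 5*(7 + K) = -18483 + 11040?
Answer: -11075353/284164 ≈ -38.975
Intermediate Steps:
K = -7478/5 (K = -7 + (-18483 + 11040)/5 = -7 + (1/5)*(-7443) = -7 - 7443/5 = -7478/5 ≈ -1495.6)
-9201/228 + (-86*(68 - 44))/K = -9201/228 + (-86*(68 - 44))/(-7478/5) = -9201*1/228 - 86*24*(-5/7478) = -3067/76 - 2064*(-5/7478) = -3067/76 + 5160/3739 = -11075353/284164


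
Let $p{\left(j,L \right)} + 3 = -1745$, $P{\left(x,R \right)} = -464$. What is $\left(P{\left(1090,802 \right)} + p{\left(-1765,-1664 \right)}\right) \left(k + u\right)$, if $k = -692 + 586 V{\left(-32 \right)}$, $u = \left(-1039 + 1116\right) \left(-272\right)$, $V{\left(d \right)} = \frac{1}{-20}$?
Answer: $\frac{239618218}{5} \approx 4.7924 \cdot 10^{7}$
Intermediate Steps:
$V{\left(d \right)} = - \frac{1}{20}$
$p{\left(j,L \right)} = -1748$ ($p{\left(j,L \right)} = -3 - 1745 = -1748$)
$u = -20944$ ($u = 77 \left(-272\right) = -20944$)
$k = - \frac{7213}{10}$ ($k = -692 + 586 \left(- \frac{1}{20}\right) = -692 - \frac{293}{10} = - \frac{7213}{10} \approx -721.3$)
$\left(P{\left(1090,802 \right)} + p{\left(-1765,-1664 \right)}\right) \left(k + u\right) = \left(-464 - 1748\right) \left(- \frac{7213}{10} - 20944\right) = \left(-2212\right) \left(- \frac{216653}{10}\right) = \frac{239618218}{5}$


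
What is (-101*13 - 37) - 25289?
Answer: -26639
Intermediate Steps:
(-101*13 - 37) - 25289 = (-1313 - 37) - 25289 = -1350 - 25289 = -26639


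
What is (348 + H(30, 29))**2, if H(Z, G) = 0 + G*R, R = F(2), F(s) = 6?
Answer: 272484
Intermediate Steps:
R = 6
H(Z, G) = 6*G (H(Z, G) = 0 + G*6 = 0 + 6*G = 6*G)
(348 + H(30, 29))**2 = (348 + 6*29)**2 = (348 + 174)**2 = 522**2 = 272484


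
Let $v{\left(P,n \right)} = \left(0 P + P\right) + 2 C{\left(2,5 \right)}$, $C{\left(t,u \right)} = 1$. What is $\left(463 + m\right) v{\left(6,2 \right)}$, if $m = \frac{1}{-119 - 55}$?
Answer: $\frac{322244}{87} \approx 3704.0$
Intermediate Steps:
$m = - \frac{1}{174}$ ($m = \frac{1}{-174} = - \frac{1}{174} \approx -0.0057471$)
$v{\left(P,n \right)} = 2 + P$ ($v{\left(P,n \right)} = \left(0 P + P\right) + 2 \cdot 1 = \left(0 + P\right) + 2 = P + 2 = 2 + P$)
$\left(463 + m\right) v{\left(6,2 \right)} = \left(463 - \frac{1}{174}\right) \left(2 + 6\right) = \frac{80561}{174} \cdot 8 = \frac{322244}{87}$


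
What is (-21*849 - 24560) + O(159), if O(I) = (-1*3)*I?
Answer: -42866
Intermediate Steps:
O(I) = -3*I
(-21*849 - 24560) + O(159) = (-21*849 - 24560) - 3*159 = (-17829 - 24560) - 477 = -42389 - 477 = -42866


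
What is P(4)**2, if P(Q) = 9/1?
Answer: 81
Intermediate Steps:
P(Q) = 9 (P(Q) = 9*1 = 9)
P(4)**2 = 9**2 = 81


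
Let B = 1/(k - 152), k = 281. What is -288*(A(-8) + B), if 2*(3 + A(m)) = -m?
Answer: -12480/43 ≈ -290.23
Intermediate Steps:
B = 1/129 (B = 1/(281 - 152) = 1/129 ≈ 0.0077519)
A(m) = -3 - m/2 (A(m) = -3 + (-m)/2 = -3 - m/2)
-288*(A(-8) + B) = -288*((-3 - ½*(-8)) + 1/129) = -288*((-3 + 4) + 1/129) = -288*(1 + 1/129) = -288*130/129 = -12480/43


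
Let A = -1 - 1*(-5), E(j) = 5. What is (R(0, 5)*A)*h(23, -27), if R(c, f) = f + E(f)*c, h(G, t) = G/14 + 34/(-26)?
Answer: 610/91 ≈ 6.7033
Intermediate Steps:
h(G, t) = -17/13 + G/14 (h(G, t) = G*(1/14) + 34*(-1/26) = G/14 - 17/13 = -17/13 + G/14)
R(c, f) = f + 5*c
A = 4 (A = -1 + 5 = 4)
(R(0, 5)*A)*h(23, -27) = ((5 + 5*0)*4)*(-17/13 + (1/14)*23) = ((5 + 0)*4)*(-17/13 + 23/14) = (5*4)*(61/182) = 20*(61/182) = 610/91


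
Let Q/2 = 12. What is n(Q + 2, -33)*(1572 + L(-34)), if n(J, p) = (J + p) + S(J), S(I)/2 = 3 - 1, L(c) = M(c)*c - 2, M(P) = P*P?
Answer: 113202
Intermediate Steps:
Q = 24 (Q = 2*12 = 24)
M(P) = P**2
L(c) = -2 + c**3 (L(c) = c**2*c - 2 = c**3 - 2 = -2 + c**3)
S(I) = 4 (S(I) = 2*(3 - 1) = 2*2 = 4)
n(J, p) = 4 + J + p (n(J, p) = (J + p) + 4 = 4 + J + p)
n(Q + 2, -33)*(1572 + L(-34)) = (4 + (24 + 2) - 33)*(1572 + (-2 + (-34)**3)) = (4 + 26 - 33)*(1572 + (-2 - 39304)) = -3*(1572 - 39306) = -3*(-37734) = 113202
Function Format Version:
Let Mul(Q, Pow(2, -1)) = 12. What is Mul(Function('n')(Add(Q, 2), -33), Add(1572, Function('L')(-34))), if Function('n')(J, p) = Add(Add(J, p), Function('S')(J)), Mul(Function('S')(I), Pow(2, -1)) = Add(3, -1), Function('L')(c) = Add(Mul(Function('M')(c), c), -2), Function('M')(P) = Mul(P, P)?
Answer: 113202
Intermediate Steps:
Q = 24 (Q = Mul(2, 12) = 24)
Function('M')(P) = Pow(P, 2)
Function('L')(c) = Add(-2, Pow(c, 3)) (Function('L')(c) = Add(Mul(Pow(c, 2), c), -2) = Add(Pow(c, 3), -2) = Add(-2, Pow(c, 3)))
Function('S')(I) = 4 (Function('S')(I) = Mul(2, Add(3, -1)) = Mul(2, 2) = 4)
Function('n')(J, p) = Add(4, J, p) (Function('n')(J, p) = Add(Add(J, p), 4) = Add(4, J, p))
Mul(Function('n')(Add(Q, 2), -33), Add(1572, Function('L')(-34))) = Mul(Add(4, Add(24, 2), -33), Add(1572, Add(-2, Pow(-34, 3)))) = Mul(Add(4, 26, -33), Add(1572, Add(-2, -39304))) = Mul(-3, Add(1572, -39306)) = Mul(-3, -37734) = 113202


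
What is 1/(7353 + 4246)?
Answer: 1/11599 ≈ 8.6214e-5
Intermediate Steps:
1/(7353 + 4246) = 1/11599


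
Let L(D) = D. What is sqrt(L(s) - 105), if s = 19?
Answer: I*sqrt(86) ≈ 9.2736*I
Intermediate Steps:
sqrt(L(s) - 105) = sqrt(19 - 105) = sqrt(-86) = I*sqrt(86)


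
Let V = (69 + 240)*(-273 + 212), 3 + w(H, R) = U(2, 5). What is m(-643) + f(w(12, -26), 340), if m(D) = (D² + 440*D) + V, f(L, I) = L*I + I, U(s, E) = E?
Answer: 112700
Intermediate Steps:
w(H, R) = 2 (w(H, R) = -3 + 5 = 2)
V = -18849 (V = 309*(-61) = -18849)
f(L, I) = I + I*L (f(L, I) = I*L + I = I + I*L)
m(D) = -18849 + D² + 440*D (m(D) = (D² + 440*D) - 18849 = -18849 + D² + 440*D)
m(-643) + f(w(12, -26), 340) = (-18849 + (-643)² + 440*(-643)) + 340*(1 + 2) = (-18849 + 413449 - 282920) + 340*3 = 111680 + 1020 = 112700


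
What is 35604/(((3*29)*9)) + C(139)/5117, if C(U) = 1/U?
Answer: 2813756515/61879881 ≈ 45.471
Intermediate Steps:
35604/(((3*29)*9)) + C(139)/5117 = 35604/(((3*29)*9)) + 1/(139*5117) = 35604/((87*9)) + (1/139)*(1/5117) = 35604/783 + 1/711263 = 35604*(1/783) + 1/711263 = 3956/87 + 1/711263 = 2813756515/61879881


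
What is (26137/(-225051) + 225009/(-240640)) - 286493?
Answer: -15515449945559659/54156272640 ≈ -2.8649e+5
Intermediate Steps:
(26137/(-225051) + 225009/(-240640)) - 286493 = (26137*(-1/225051) + 225009*(-1/240640)) - 286493 = (-26137/225051 - 225009/240640) - 286493 = -56928108139/54156272640 - 286493 = -15515449945559659/54156272640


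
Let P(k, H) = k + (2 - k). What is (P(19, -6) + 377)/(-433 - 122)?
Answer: -379/555 ≈ -0.68288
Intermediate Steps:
P(k, H) = 2
(P(19, -6) + 377)/(-433 - 122) = (2 + 377)/(-433 - 122) = 379/(-555) = 379*(-1/555) = -379/555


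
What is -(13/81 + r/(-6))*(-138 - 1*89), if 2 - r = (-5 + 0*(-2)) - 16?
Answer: -135065/162 ≈ -833.73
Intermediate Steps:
r = 23 (r = 2 - ((-5 + 0*(-2)) - 16) = 2 - ((-5 + 0) - 16) = 2 - (-5 - 16) = 2 - 1*(-21) = 2 + 21 = 23)
-(13/81 + r/(-6))*(-138 - 1*89) = -(13/81 + 23/(-6))*(-138 - 1*89) = -(13*(1/81) + 23*(-⅙))*(-138 - 89) = -(13/81 - 23/6)*(-227) = -(-595)*(-227)/162 = -1*135065/162 = -135065/162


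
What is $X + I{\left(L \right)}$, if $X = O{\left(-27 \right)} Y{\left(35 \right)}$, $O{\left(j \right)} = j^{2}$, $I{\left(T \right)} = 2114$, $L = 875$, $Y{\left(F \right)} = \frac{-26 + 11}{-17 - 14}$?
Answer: $\frac{76469}{31} \approx 2466.7$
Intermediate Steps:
$Y{\left(F \right)} = \frac{15}{31}$ ($Y{\left(F \right)} = - \frac{15}{-31} = \left(-15\right) \left(- \frac{1}{31}\right) = \frac{15}{31}$)
$X = \frac{10935}{31}$ ($X = \left(-27\right)^{2} \cdot \frac{15}{31} = 729 \cdot \frac{15}{31} = \frac{10935}{31} \approx 352.74$)
$X + I{\left(L \right)} = \frac{10935}{31} + 2114 = \frac{76469}{31}$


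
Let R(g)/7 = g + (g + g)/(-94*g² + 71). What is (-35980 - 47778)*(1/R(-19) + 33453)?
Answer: -12618644119444708/4503513 ≈ -2.8020e+9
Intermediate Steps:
R(g) = 7*g + 14*g/(71 - 94*g²) (R(g) = 7*(g + (g + g)/(-94*g² + 71)) = 7*(g + (2*g)/(71 - 94*g²)) = 7*(g + 2*g/(71 - 94*g²)) = 7*g + 14*g/(71 - 94*g²))
(-35980 - 47778)*(1/R(-19) + 33453) = (-35980 - 47778)*(1/((-511*(-19) + 658*(-19)³)/(-71 + 94*(-19)²)) + 33453) = -83758*(1/((9709 + 658*(-6859))/(-71 + 94*361)) + 33453) = -83758*(1/((9709 - 4513222)/(-71 + 33934)) + 33453) = -83758*(1/(-4503513/33863) + 33453) = -83758*(-33863/4503513 + 33453) = -83758*150655986526/4503513 = -12618644119444708/4503513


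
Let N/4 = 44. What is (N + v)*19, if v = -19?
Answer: 2983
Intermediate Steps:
N = 176 (N = 4*44 = 176)
(N + v)*19 = (176 - 19)*19 = 157*19 = 2983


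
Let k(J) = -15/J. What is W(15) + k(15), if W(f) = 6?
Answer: 5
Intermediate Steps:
W(15) + k(15) = 6 - 15/15 = 6 - 15*1/15 = 6 - 1 = 5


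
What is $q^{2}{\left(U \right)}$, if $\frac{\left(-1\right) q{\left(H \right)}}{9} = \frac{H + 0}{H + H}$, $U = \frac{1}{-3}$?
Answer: $\frac{81}{4} \approx 20.25$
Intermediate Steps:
$U = - \frac{1}{3} \approx -0.33333$
$q{\left(H \right)} = - \frac{9}{2}$ ($q{\left(H \right)} = - 9 \frac{H + 0}{H + H} = - 9 \frac{H}{2 H} = - 9 H \frac{1}{2 H} = \left(-9\right) \frac{1}{2} = - \frac{9}{2}$)
$q^{2}{\left(U \right)} = \left(- \frac{9}{2}\right)^{2} = \frac{81}{4}$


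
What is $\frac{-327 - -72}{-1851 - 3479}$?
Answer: $\frac{51}{1066} \approx 0.047842$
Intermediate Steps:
$\frac{-327 - -72}{-1851 - 3479} = \frac{-327 + 72}{-5330} = \left(-255\right) \left(- \frac{1}{5330}\right) = \frac{51}{1066}$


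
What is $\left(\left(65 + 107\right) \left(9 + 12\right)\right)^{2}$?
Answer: $13046544$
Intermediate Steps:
$\left(\left(65 + 107\right) \left(9 + 12\right)\right)^{2} = \left(172 \cdot 21\right)^{2} = 3612^{2} = 13046544$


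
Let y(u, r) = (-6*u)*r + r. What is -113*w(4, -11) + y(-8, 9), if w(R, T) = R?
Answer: -11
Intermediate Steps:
y(u, r) = r - 6*r*u (y(u, r) = -6*r*u + r = r - 6*r*u)
-113*w(4, -11) + y(-8, 9) = -113*4 + 9*(1 - 6*(-8)) = -452 + 9*(1 + 48) = -452 + 9*49 = -452 + 441 = -11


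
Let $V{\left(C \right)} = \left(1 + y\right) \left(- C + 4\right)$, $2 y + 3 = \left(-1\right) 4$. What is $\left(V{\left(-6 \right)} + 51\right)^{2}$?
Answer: $676$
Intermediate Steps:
$y = - \frac{7}{2}$ ($y = - \frac{3}{2} + \frac{\left(-1\right) 4}{2} = - \frac{3}{2} + \frac{1}{2} \left(-4\right) = - \frac{3}{2} - 2 = - \frac{7}{2} \approx -3.5$)
$V{\left(C \right)} = -10 + \frac{5 C}{2}$ ($V{\left(C \right)} = \left(1 - \frac{7}{2}\right) \left(- C + 4\right) = - \frac{5 \left(4 - C\right)}{2} = -10 + \frac{5 C}{2}$)
$\left(V{\left(-6 \right)} + 51\right)^{2} = \left(\left(-10 + \frac{5}{2} \left(-6\right)\right) + 51\right)^{2} = \left(\left(-10 - 15\right) + 51\right)^{2} = \left(-25 + 51\right)^{2} = 26^{2} = 676$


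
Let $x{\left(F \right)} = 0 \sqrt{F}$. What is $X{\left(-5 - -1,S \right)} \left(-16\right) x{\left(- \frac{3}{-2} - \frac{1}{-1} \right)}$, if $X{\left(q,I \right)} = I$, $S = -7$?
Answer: $0$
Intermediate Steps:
$x{\left(F \right)} = 0$
$X{\left(-5 - -1,S \right)} \left(-16\right) x{\left(- \frac{3}{-2} - \frac{1}{-1} \right)} = \left(-7\right) \left(-16\right) 0 = 112 \cdot 0 = 0$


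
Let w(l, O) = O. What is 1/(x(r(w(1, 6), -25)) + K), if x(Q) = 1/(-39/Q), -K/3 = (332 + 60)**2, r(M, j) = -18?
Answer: -13/5992890 ≈ -2.1692e-6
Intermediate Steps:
K = -460992 (K = -3*(332 + 60)**2 = -3*392**2 = -3*153664 = -460992)
x(Q) = -Q/39
1/(x(r(w(1, 6), -25)) + K) = 1/(-1/39*(-18) - 460992) = 1/(6/13 - 460992) = 1/(-5992890/13) = -13/5992890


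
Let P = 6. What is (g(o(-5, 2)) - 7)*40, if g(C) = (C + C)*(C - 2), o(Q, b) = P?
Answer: 1640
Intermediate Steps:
o(Q, b) = 6
g(C) = 2*C*(-2 + C) (g(C) = (2*C)*(-2 + C) = 2*C*(-2 + C))
(g(o(-5, 2)) - 7)*40 = (2*6*(-2 + 6) - 7)*40 = (2*6*4 - 7)*40 = (48 - 7)*40 = 41*40 = 1640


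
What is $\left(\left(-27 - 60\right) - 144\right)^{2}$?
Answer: $53361$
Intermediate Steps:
$\left(\left(-27 - 60\right) - 144\right)^{2} = \left(-87 - 144\right)^{2} = \left(-231\right)^{2} = 53361$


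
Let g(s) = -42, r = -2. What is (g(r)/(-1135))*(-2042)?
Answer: -85764/1135 ≈ -75.563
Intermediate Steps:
(g(r)/(-1135))*(-2042) = -42/(-1135)*(-2042) = -42*(-1/1135)*(-2042) = (42/1135)*(-2042) = -85764/1135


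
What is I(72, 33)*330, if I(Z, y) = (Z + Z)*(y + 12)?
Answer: 2138400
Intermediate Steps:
I(Z, y) = 2*Z*(12 + y) (I(Z, y) = (2*Z)*(12 + y) = 2*Z*(12 + y))
I(72, 33)*330 = (2*72*(12 + 33))*330 = (2*72*45)*330 = 6480*330 = 2138400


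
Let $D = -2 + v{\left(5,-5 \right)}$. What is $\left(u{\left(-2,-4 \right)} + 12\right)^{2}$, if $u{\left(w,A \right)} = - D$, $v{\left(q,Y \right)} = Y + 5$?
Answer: $196$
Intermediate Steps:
$v{\left(q,Y \right)} = 5 + Y$
$D = -2$ ($D = -2 + \left(5 - 5\right) = -2 + 0 = -2$)
$u{\left(w,A \right)} = 2$ ($u{\left(w,A \right)} = \left(-1\right) \left(-2\right) = 2$)
$\left(u{\left(-2,-4 \right)} + 12\right)^{2} = \left(2 + 12\right)^{2} = 14^{2} = 196$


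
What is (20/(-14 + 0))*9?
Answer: -90/7 ≈ -12.857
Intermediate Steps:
(20/(-14 + 0))*9 = (20/(-14))*9 = -1/14*20*9 = -10/7*9 = -90/7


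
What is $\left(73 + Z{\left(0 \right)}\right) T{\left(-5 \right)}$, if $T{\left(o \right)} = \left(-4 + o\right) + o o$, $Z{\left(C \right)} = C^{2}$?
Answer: $1168$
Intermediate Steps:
$T{\left(o \right)} = -4 + o + o^{2}$ ($T{\left(o \right)} = \left(-4 + o\right) + o^{2} = -4 + o + o^{2}$)
$\left(73 + Z{\left(0 \right)}\right) T{\left(-5 \right)} = \left(73 + 0^{2}\right) \left(-4 - 5 + \left(-5\right)^{2}\right) = \left(73 + 0\right) \left(-4 - 5 + 25\right) = 73 \cdot 16 = 1168$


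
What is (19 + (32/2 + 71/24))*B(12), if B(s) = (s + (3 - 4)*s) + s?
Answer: 911/2 ≈ 455.50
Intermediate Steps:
B(s) = s (B(s) = (s - s) + s = 0 + s = s)
(19 + (32/2 + 71/24))*B(12) = (19 + (32/2 + 71/24))*12 = (19 + (32*(½) + 71*(1/24)))*12 = (19 + (16 + 71/24))*12 = (19 + 455/24)*12 = (911/24)*12 = 911/2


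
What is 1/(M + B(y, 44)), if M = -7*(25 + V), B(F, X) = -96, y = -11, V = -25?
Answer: -1/96 ≈ -0.010417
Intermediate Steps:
M = 0 (M = -7*(25 - 25) = -7*0 = 0)
1/(M + B(y, 44)) = 1/(0 - 96) = 1/(-96) = -1/96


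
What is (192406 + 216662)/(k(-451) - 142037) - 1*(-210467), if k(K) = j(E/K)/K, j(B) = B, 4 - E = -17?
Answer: 1520101721247451/7222616954 ≈ 2.1046e+5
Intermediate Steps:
E = 21 (E = 4 - 1*(-17) = 4 + 17 = 21)
k(K) = 21/K² (k(K) = (21/K)/K = 21/K²)
(192406 + 216662)/(k(-451) - 142037) - 1*(-210467) = (192406 + 216662)/(21/(-451)² - 142037) - 1*(-210467) = 409068/(21*(1/203401) - 142037) + 210467 = 409068/(21/203401 - 142037) + 210467 = 409068/(-28890467816/203401) + 210467 = 409068*(-203401/28890467816) + 210467 = -20801210067/7222616954 + 210467 = 1520101721247451/7222616954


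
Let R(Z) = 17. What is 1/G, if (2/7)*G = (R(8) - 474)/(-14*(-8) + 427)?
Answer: -154/457 ≈ -0.33698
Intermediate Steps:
G = -457/154 (G = 7*((17 - 474)/(-14*(-8) + 427))/2 = 7*(-457/(112 + 427))/2 = 7*(-457/539)/2 = 7*(-457*1/539)/2 = (7/2)*(-457/539) = -457/154 ≈ -2.9675)
1/G = 1/(-457/154) = -154/457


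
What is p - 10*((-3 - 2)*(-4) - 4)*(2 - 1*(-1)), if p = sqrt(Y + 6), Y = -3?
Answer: -480 + sqrt(3) ≈ -478.27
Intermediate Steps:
p = sqrt(3) (p = sqrt(-3 + 6) = sqrt(3) ≈ 1.7320)
p - 10*((-3 - 2)*(-4) - 4)*(2 - 1*(-1)) = sqrt(3) - 10*((-3 - 2)*(-4) - 4)*(2 - 1*(-1)) = sqrt(3) - 10*(-5*(-4) - 4)*(2 + 1) = sqrt(3) - 10*(20 - 4)*3 = sqrt(3) - 160*3 = sqrt(3) - 10*48 = sqrt(3) - 480 = -480 + sqrt(3)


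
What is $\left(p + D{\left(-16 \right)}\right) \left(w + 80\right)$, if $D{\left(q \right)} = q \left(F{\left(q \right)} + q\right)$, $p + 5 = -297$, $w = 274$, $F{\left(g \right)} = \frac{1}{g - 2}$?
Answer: $- \frac{47908}{3} \approx -15969.0$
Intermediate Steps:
$F{\left(g \right)} = \frac{1}{-2 + g}$
$p = -302$ ($p = -5 - 297 = -302$)
$D{\left(q \right)} = q \left(q + \frac{1}{-2 + q}\right)$ ($D{\left(q \right)} = q \left(\frac{1}{-2 + q} + q\right) = q \left(q + \frac{1}{-2 + q}\right)$)
$\left(p + D{\left(-16 \right)}\right) \left(w + 80\right) = \left(-302 - \frac{16 \left(1 - 16 \left(-2 - 16\right)\right)}{-2 - 16}\right) \left(274 + 80\right) = \left(-302 - \frac{16 \left(1 - -288\right)}{-18}\right) 354 = \left(-302 - - \frac{8 \left(1 + 288\right)}{9}\right) 354 = \left(-302 - \left(- \frac{8}{9}\right) 289\right) 354 = \left(-302 + \frac{2312}{9}\right) 354 = \left(- \frac{406}{9}\right) 354 = - \frac{47908}{3}$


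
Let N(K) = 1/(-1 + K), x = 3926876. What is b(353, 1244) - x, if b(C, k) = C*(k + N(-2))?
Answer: -10463585/3 ≈ -3.4879e+6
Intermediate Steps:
b(C, k) = C*(-⅓ + k) (b(C, k) = C*(k + 1/(-1 - 2)) = C*(k + 1/(-3)) = C*(k - ⅓) = C*(-⅓ + k))
b(353, 1244) - x = 353*(-⅓ + 1244) - 1*3926876 = 353*(3731/3) - 3926876 = 1317043/3 - 3926876 = -10463585/3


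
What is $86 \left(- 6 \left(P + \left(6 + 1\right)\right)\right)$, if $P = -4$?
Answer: $-1548$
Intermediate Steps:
$86 \left(- 6 \left(P + \left(6 + 1\right)\right)\right) = 86 \left(- 6 \left(-4 + \left(6 + 1\right)\right)\right) = 86 \left(- 6 \left(-4 + 7\right)\right) = 86 \left(\left(-6\right) 3\right) = 86 \left(-18\right) = -1548$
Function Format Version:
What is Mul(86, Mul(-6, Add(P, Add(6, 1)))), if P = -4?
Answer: -1548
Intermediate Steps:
Mul(86, Mul(-6, Add(P, Add(6, 1)))) = Mul(86, Mul(-6, Add(-4, Add(6, 1)))) = Mul(86, Mul(-6, Add(-4, 7))) = Mul(86, Mul(-6, 3)) = Mul(86, -18) = -1548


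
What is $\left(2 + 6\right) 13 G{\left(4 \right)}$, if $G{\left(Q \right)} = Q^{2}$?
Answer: $1664$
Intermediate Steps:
$\left(2 + 6\right) 13 G{\left(4 \right)} = \left(2 + 6\right) 13 \cdot 4^{2} = 8 \cdot 13 \cdot 16 = 104 \cdot 16 = 1664$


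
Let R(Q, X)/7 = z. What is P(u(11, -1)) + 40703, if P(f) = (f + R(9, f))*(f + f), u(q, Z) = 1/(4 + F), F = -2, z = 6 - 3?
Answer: 81449/2 ≈ 40725.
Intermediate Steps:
z = 3
R(Q, X) = 21 (R(Q, X) = 7*3 = 21)
u(q, Z) = ½ (u(q, Z) = 1/(4 - 2) = 1/2 = ½)
P(f) = 2*f*(21 + f) (P(f) = (f + 21)*(f + f) = (21 + f)*(2*f) = 2*f*(21 + f))
P(u(11, -1)) + 40703 = 2*(½)*(21 + ½) + 40703 = 2*(½)*(43/2) + 40703 = 43/2 + 40703 = 81449/2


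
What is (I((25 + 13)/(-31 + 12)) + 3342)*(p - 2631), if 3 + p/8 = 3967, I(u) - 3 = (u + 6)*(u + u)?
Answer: 96810649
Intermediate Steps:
I(u) = 3 + 2*u*(6 + u) (I(u) = 3 + (u + 6)*(u + u) = 3 + (6 + u)*(2*u) = 3 + 2*u*(6 + u))
p = 31712 (p = -24 + 8*3967 = -24 + 31736 = 31712)
(I((25 + 13)/(-31 + 12)) + 3342)*(p - 2631) = ((3 + 2*((25 + 13)/(-31 + 12))² + 12*((25 + 13)/(-31 + 12))) + 3342)*(31712 - 2631) = ((3 + 2*(38/(-19))² + 12*(38/(-19))) + 3342)*29081 = ((3 + 2*(38*(-1/19))² + 12*(38*(-1/19))) + 3342)*29081 = ((3 + 2*(-2)² + 12*(-2)) + 3342)*29081 = ((3 + 2*4 - 24) + 3342)*29081 = ((3 + 8 - 24) + 3342)*29081 = (-13 + 3342)*29081 = 3329*29081 = 96810649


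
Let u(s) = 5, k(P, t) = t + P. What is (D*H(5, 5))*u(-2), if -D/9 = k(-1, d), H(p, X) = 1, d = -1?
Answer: 90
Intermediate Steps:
k(P, t) = P + t
D = 18 (D = -9*(-1 - 1) = -9*(-2) = 18)
(D*H(5, 5))*u(-2) = (18*1)*5 = 18*5 = 90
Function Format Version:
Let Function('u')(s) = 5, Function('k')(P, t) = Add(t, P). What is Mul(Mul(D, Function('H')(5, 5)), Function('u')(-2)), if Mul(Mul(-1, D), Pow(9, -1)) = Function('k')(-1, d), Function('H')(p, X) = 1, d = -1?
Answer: 90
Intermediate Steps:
Function('k')(P, t) = Add(P, t)
D = 18 (D = Mul(-9, Add(-1, -1)) = Mul(-9, -2) = 18)
Mul(Mul(D, Function('H')(5, 5)), Function('u')(-2)) = Mul(Mul(18, 1), 5) = Mul(18, 5) = 90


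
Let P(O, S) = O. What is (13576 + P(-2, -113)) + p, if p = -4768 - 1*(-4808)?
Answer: 13614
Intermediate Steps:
p = 40 (p = -4768 + 4808 = 40)
(13576 + P(-2, -113)) + p = (13576 - 2) + 40 = 13574 + 40 = 13614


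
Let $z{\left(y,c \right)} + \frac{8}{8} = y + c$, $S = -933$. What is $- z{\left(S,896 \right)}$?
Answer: $38$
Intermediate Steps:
$z{\left(y,c \right)} = -1 + c + y$ ($z{\left(y,c \right)} = -1 + \left(y + c\right) = -1 + \left(c + y\right) = -1 + c + y$)
$- z{\left(S,896 \right)} = - (-1 + 896 - 933) = \left(-1\right) \left(-38\right) = 38$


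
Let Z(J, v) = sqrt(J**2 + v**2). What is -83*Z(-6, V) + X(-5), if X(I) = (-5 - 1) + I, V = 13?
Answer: -11 - 83*sqrt(205) ≈ -1199.4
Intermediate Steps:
X(I) = -6 + I
-83*Z(-6, V) + X(-5) = -83*sqrt((-6)**2 + 13**2) + (-6 - 5) = -83*sqrt(36 + 169) - 11 = -83*sqrt(205) - 11 = -11 - 83*sqrt(205)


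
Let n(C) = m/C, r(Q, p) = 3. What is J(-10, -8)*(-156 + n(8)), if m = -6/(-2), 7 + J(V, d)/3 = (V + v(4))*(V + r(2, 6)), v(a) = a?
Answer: -130725/8 ≈ -16341.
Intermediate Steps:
J(V, d) = -21 + 3*(3 + V)*(4 + V) (J(V, d) = -21 + 3*((V + 4)*(V + 3)) = -21 + 3*((4 + V)*(3 + V)) = -21 + 3*((3 + V)*(4 + V)) = -21 + 3*(3 + V)*(4 + V))
m = 3 (m = -6*(-½) = 3)
n(C) = 3/C
J(-10, -8)*(-156 + n(8)) = (15 + 3*(-10)² + 21*(-10))*(-156 + 3/8) = (15 + 3*100 - 210)*(-156 + 3*(⅛)) = (15 + 300 - 210)*(-156 + 3/8) = 105*(-1245/8) = -130725/8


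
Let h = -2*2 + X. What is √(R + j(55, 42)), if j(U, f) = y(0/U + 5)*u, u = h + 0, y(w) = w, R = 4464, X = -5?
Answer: 3*√491 ≈ 66.476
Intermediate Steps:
h = -9 (h = -2*2 - 5 = -4 - 5 = -9)
u = -9 (u = -9 + 0 = -9)
j(U, f) = -45 (j(U, f) = (0/U + 5)*(-9) = (0 + 5)*(-9) = 5*(-9) = -45)
√(R + j(55, 42)) = √(4464 - 45) = √4419 = 3*√491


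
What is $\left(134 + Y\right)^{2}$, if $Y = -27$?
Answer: $11449$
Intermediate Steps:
$\left(134 + Y\right)^{2} = \left(134 - 27\right)^{2} = 107^{2} = 11449$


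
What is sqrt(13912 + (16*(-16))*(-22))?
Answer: 2*sqrt(4886) ≈ 139.80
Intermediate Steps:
sqrt(13912 + (16*(-16))*(-22)) = sqrt(13912 - 256*(-22)) = sqrt(13912 + 5632) = sqrt(19544) = 2*sqrt(4886)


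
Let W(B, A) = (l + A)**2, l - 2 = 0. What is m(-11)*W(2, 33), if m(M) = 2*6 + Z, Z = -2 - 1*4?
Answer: 7350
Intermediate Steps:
Z = -6 (Z = -2 - 4 = -6)
l = 2 (l = 2 + 0 = 2)
m(M) = 6 (m(M) = 2*6 - 6 = 12 - 6 = 6)
W(B, A) = (2 + A)**2
m(-11)*W(2, 33) = 6*(2 + 33)**2 = 6*35**2 = 6*1225 = 7350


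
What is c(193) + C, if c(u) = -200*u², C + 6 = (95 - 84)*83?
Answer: -7448893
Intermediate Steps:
C = 907 (C = -6 + (95 - 84)*83 = -6 + 11*83 = -6 + 913 = 907)
c(193) + C = -200*193² + 907 = -200*37249 + 907 = -7449800 + 907 = -7448893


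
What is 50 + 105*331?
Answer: 34805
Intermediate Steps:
50 + 105*331 = 50 + 34755 = 34805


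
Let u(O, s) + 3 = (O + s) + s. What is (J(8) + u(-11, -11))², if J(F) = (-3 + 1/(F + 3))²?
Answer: 11102224/14641 ≈ 758.30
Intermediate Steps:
u(O, s) = -3 + O + 2*s (u(O, s) = -3 + ((O + s) + s) = -3 + (O + 2*s) = -3 + O + 2*s)
J(F) = (-3 + 1/(3 + F))²
(J(8) + u(-11, -11))² = ((8 + 3*8)²/(3 + 8)² + (-3 - 11 + 2*(-11)))² = ((8 + 24)²/11² + (-3 - 11 - 22))² = ((1/121)*32² - 36)² = ((1/121)*1024 - 36)² = (1024/121 - 36)² = (-3332/121)² = 11102224/14641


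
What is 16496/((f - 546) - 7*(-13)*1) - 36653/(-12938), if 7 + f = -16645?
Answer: 413597623/221330366 ≈ 1.8687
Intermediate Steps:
f = -16652 (f = -7 - 16645 = -16652)
16496/((f - 546) - 7*(-13)*1) - 36653/(-12938) = 16496/((-16652 - 546) - 7*(-13)*1) - 36653/(-12938) = 16496/(-17198 + 91*1) - 36653*(-1/12938) = 16496/(-17198 + 91) + 36653/12938 = 16496/(-17107) + 36653/12938 = 16496*(-1/17107) + 36653/12938 = -16496/17107 + 36653/12938 = 413597623/221330366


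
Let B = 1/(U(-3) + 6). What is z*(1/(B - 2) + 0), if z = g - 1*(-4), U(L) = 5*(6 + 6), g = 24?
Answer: -1848/131 ≈ -14.107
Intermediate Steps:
U(L) = 60 (U(L) = 5*12 = 60)
B = 1/66 (B = 1/(60 + 6) = 1/66 ≈ 0.015152)
z = 28 (z = 24 - 1*(-4) = 24 + 4 = 28)
z*(1/(B - 2) + 0) = 28*(1/(1/66 - 2) + 0) = 28*(1/(-131/66) + 0) = 28*(-66/131 + 0) = 28*(-66/131) = -1848/131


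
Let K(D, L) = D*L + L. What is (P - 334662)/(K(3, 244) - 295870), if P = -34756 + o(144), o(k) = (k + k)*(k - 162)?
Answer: 187301/147447 ≈ 1.2703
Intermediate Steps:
K(D, L) = L + D*L
o(k) = 2*k*(-162 + k) (o(k) = (2*k)*(-162 + k) = 2*k*(-162 + k))
P = -39940 (P = -34756 + 2*144*(-162 + 144) = -34756 + 2*144*(-18) = -34756 - 5184 = -39940)
(P - 334662)/(K(3, 244) - 295870) = (-39940 - 334662)/(244*(1 + 3) - 295870) = -374602/(244*4 - 295870) = -374602/(976 - 295870) = -374602/(-294894) = -374602*(-1/294894) = 187301/147447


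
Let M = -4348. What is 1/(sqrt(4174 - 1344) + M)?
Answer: -2174/9451137 - sqrt(2830)/18902274 ≈ -0.00023284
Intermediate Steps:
1/(sqrt(4174 - 1344) + M) = 1/(sqrt(4174 - 1344) - 4348) = 1/(sqrt(2830) - 4348) = 1/(-4348 + sqrt(2830))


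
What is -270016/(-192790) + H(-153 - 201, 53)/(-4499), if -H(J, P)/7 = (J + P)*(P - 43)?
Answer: -1423641658/433681105 ≈ -3.2827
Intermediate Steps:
H(J, P) = -7*(-43 + P)*(J + P) (H(J, P) = -7*(J + P)*(P - 43) = -7*(J + P)*(-43 + P) = -7*(-43 + P)*(J + P))
-270016/(-192790) + H(-153 - 201, 53)/(-4499) = -270016/(-192790) + (-7*53² + 301*(-153 - 201) + 301*53 - 7*(-153 - 201)*53)/(-4499) = -270016*(-1/192790) + (-7*2809 + 301*(-354) + 15953 - 7*(-354)*53)*(-1/4499) = 135008/96395 + (-19663 - 106554 + 15953 + 131334)*(-1/4499) = 135008/96395 + 21070*(-1/4499) = 135008/96395 - 21070/4499 = -1423641658/433681105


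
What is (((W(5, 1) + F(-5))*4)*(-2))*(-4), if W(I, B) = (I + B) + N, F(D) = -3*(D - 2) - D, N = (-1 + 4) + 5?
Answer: 1280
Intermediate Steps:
N = 8 (N = 3 + 5 = 8)
F(D) = 6 - 4*D (F(D) = -3*(-2 + D) - D = (6 - 3*D) - D = 6 - 4*D)
W(I, B) = 8 + B + I (W(I, B) = (I + B) + 8 = (B + I) + 8 = 8 + B + I)
(((W(5, 1) + F(-5))*4)*(-2))*(-4) = ((((8 + 1 + 5) + (6 - 4*(-5)))*4)*(-2))*(-4) = (((14 + (6 + 20))*4)*(-2))*(-4) = (((14 + 26)*4)*(-2))*(-4) = ((40*4)*(-2))*(-4) = (160*(-2))*(-4) = -320*(-4) = 1280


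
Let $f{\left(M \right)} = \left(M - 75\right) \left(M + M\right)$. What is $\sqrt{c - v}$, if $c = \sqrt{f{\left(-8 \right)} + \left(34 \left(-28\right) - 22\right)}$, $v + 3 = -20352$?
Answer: $\sqrt{20355 + \sqrt{354}} \approx 142.74$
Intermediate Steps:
$v = -20355$ ($v = -3 - 20352 = -20355$)
$f{\left(M \right)} = 2 M \left(-75 + M\right)$ ($f{\left(M \right)} = \left(-75 + M\right) 2 M = 2 M \left(-75 + M\right)$)
$c = \sqrt{354}$ ($c = \sqrt{2 \left(-8\right) \left(-75 - 8\right) + \left(34 \left(-28\right) - 22\right)} = \sqrt{2 \left(-8\right) \left(-83\right) - 974} = \sqrt{1328 - 974} = \sqrt{354} \approx 18.815$)
$\sqrt{c - v} = \sqrt{\sqrt{354} - -20355} = \sqrt{\sqrt{354} + 20355} = \sqrt{20355 + \sqrt{354}}$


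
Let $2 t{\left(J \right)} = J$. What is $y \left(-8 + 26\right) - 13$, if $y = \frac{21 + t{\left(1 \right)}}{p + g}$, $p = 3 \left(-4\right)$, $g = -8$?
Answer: $- \frac{647}{20} \approx -32.35$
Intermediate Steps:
$t{\left(J \right)} = \frac{J}{2}$
$p = -12$
$y = - \frac{43}{40}$ ($y = \frac{21 + \frac{1}{2} \cdot 1}{-12 - 8} = \frac{21 + \frac{1}{2}}{-20} = \frac{43}{2} \left(- \frac{1}{20}\right) = - \frac{43}{40} \approx -1.075$)
$y \left(-8 + 26\right) - 13 = - \frac{43 \left(-8 + 26\right)}{40} - 13 = \left(- \frac{43}{40}\right) 18 - 13 = - \frac{387}{20} - 13 = - \frac{647}{20}$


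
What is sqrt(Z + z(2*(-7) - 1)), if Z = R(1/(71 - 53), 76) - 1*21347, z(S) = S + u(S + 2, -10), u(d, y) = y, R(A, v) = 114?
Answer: 3*I*sqrt(2362) ≈ 145.8*I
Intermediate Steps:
z(S) = -10 + S (z(S) = S - 10 = -10 + S)
Z = -21233 (Z = 114 - 1*21347 = 114 - 21347 = -21233)
sqrt(Z + z(2*(-7) - 1)) = sqrt(-21233 + (-10 + (2*(-7) - 1))) = sqrt(-21233 + (-10 + (-14 - 1))) = sqrt(-21233 + (-10 - 15)) = sqrt(-21233 - 25) = sqrt(-21258) = 3*I*sqrt(2362)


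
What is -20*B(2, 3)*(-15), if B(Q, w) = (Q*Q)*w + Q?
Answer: 4200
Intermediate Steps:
B(Q, w) = Q + w*Q² (B(Q, w) = Q²*w + Q = w*Q² + Q = Q + w*Q²)
-20*B(2, 3)*(-15) = -40*(1 + 2*3)*(-15) = -40*(1 + 6)*(-15) = -40*7*(-15) = -20*14*(-15) = -280*(-15) = 4200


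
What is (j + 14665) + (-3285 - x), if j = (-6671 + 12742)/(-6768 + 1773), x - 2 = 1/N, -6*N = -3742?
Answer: 106323374984/9345645 ≈ 11377.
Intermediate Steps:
N = 1871/3 (N = -⅙*(-3742) = 1871/3 ≈ 623.67)
x = 3745/1871 (x = 2 + 1/(1871/3) = 2 + 3/1871 = 3745/1871 ≈ 2.0016)
j = -6071/4995 (j = 6071/(-4995) = 6071*(-1/4995) = -6071/4995 ≈ -1.2154)
(j + 14665) + (-3285 - x) = (-6071/4995 + 14665) + (-3285 - 1*3745/1871) = 73245604/4995 + (-3285 - 3745/1871) = 73245604/4995 - 6149980/1871 = 106323374984/9345645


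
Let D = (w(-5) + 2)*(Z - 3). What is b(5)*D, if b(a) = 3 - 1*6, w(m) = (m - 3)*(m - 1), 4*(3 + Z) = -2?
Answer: 975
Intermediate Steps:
Z = -7/2 (Z = -3 + (¼)*(-2) = -3 - ½ = -7/2 ≈ -3.5000)
w(m) = (-1 + m)*(-3 + m) (w(m) = (-3 + m)*(-1 + m) = (-1 + m)*(-3 + m))
D = -325 (D = ((3 + (-5)² - 4*(-5)) + 2)*(-7/2 - 3) = ((3 + 25 + 20) + 2)*(-13/2) = (48 + 2)*(-13/2) = 50*(-13/2) = -325)
b(a) = -3 (b(a) = 3 - 6 = -3)
b(5)*D = -3*(-325) = 975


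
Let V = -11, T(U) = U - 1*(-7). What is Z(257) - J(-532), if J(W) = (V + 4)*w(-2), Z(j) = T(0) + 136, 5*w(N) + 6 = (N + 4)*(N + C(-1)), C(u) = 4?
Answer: 701/5 ≈ 140.20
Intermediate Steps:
T(U) = 7 + U (T(U) = U + 7 = 7 + U)
w(N) = -6/5 + (4 + N)**2/5 (w(N) = -6/5 + ((N + 4)*(N + 4))/5 = -6/5 + ((4 + N)*(4 + N))/5 = -6/5 + (4 + N)**2/5)
Z(j) = 143 (Z(j) = (7 + 0) + 136 = 7 + 136 = 143)
J(W) = 14/5 (J(W) = (-11 + 4)*(2 + (1/5)*(-2)**2 + (8/5)*(-2)) = -7*(2 + (1/5)*4 - 16/5) = -7*(2 + 4/5 - 16/5) = -7*(-2/5) = 14/5)
Z(257) - J(-532) = 143 - 1*14/5 = 143 - 14/5 = 701/5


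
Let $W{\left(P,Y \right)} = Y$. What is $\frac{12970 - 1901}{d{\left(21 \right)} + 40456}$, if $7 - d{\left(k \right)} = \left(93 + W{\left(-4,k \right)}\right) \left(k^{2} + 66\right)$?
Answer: $- \frac{11069}{17335} \approx -0.63853$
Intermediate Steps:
$d{\left(k \right)} = 7 - \left(66 + k^{2}\right) \left(93 + k\right)$ ($d{\left(k \right)} = 7 - \left(93 + k\right) \left(k^{2} + 66\right) = 7 - \left(93 + k\right) \left(66 + k^{2}\right) = 7 - \left(66 + k^{2}\right) \left(93 + k\right)$)
$\frac{12970 - 1901}{d{\left(21 \right)} + 40456} = \frac{12970 - 1901}{\left(-6131 - 21^{3} - 93 \cdot 21^{2} - 1386\right) + 40456} = \frac{11069}{\left(-6131 - 9261 - 41013 - 1386\right) + 40456} = \frac{11069}{-57791 + 40456} = \frac{11069}{-17335} = 11069 \left(- \frac{1}{17335}\right) = - \frac{11069}{17335}$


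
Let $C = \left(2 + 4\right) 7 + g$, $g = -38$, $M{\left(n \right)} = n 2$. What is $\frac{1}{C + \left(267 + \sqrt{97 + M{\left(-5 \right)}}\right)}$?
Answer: $\frac{271}{73354} - \frac{\sqrt{87}}{73354} \approx 0.0035673$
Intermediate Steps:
$M{\left(n \right)} = 2 n$
$C = 4$ ($C = \left(2 + 4\right) 7 - 38 = 6 \cdot 7 - 38 = 42 - 38 = 4$)
$\frac{1}{C + \left(267 + \sqrt{97 + M{\left(-5 \right)}}\right)} = \frac{1}{4 + \left(267 + \sqrt{97 + 2 \left(-5\right)}\right)} = \frac{1}{4 + \left(267 + \sqrt{97 - 10}\right)} = \frac{1}{4 + \left(267 + \sqrt{87}\right)} = \frac{1}{271 + \sqrt{87}}$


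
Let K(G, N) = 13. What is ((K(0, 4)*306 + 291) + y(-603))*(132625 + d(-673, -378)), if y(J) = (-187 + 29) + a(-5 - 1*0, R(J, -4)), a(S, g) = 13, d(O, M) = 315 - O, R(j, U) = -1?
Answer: 551020012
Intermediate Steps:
y(J) = -145 (y(J) = (-187 + 29) + 13 = -158 + 13 = -145)
((K(0, 4)*306 + 291) + y(-603))*(132625 + d(-673, -378)) = ((13*306 + 291) - 145)*(132625 + (315 - 1*(-673))) = ((3978 + 291) - 145)*(132625 + (315 + 673)) = (4269 - 145)*(132625 + 988) = 4124*133613 = 551020012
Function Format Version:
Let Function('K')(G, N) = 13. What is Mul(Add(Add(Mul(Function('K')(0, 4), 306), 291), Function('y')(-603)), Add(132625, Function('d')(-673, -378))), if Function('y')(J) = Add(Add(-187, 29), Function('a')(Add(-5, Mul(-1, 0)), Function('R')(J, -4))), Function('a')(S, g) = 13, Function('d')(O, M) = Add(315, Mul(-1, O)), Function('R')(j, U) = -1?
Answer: 551020012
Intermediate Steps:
Function('y')(J) = -145 (Function('y')(J) = Add(Add(-187, 29), 13) = Add(-158, 13) = -145)
Mul(Add(Add(Mul(Function('K')(0, 4), 306), 291), Function('y')(-603)), Add(132625, Function('d')(-673, -378))) = Mul(Add(Add(Mul(13, 306), 291), -145), Add(132625, Add(315, Mul(-1, -673)))) = Mul(Add(Add(3978, 291), -145), Add(132625, Add(315, 673))) = Mul(Add(4269, -145), Add(132625, 988)) = Mul(4124, 133613) = 551020012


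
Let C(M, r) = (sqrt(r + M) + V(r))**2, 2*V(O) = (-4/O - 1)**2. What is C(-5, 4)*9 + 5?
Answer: 32 + 36*I ≈ 32.0 + 36.0*I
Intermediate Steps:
V(O) = (-1 - 4/O)**2/2 (V(O) = (-4/O - 1)**2/2 = (-1 - 4/O)**2/2)
C(M, r) = (sqrt(M + r) + (4 + r)**2/(2*r**2))**2 (C(M, r) = (sqrt(r + M) + (4 + r)**2/(2*r**2))**2 = (sqrt(M + r) + (4 + r)**2/(2*r**2))**2)
C(-5, 4)*9 + 5 = ((1/4)*((4 + 4)**2 + 2*4**2*sqrt(-5 + 4))**2/4**4)*9 + 5 = ((1/4)*(1/256)*(8**2 + 2*16*sqrt(-1))**2)*9 + 5 = ((1/4)*(1/256)*(64 + 2*16*I)**2)*9 + 5 = ((1/4)*(1/256)*(64 + 32*I)**2)*9 + 5 = ((64 + 32*I)**2/1024)*9 + 5 = 9*(64 + 32*I)**2/1024 + 5 = 5 + 9*(64 + 32*I)**2/1024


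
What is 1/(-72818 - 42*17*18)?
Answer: -1/85670 ≈ -1.1673e-5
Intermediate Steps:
1/(-72818 - 42*17*18) = 1/(-72818 - 714*18) = 1/(-72818 - 12852) = 1/(-85670) = -1/85670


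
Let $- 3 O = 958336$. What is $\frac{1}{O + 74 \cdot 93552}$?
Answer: $\frac{3}{19810208} \approx 1.5144 \cdot 10^{-7}$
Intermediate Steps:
$O = - \frac{958336}{3}$ ($O = \left(- \frac{1}{3}\right) 958336 = - \frac{958336}{3} \approx -3.1945 \cdot 10^{5}$)
$\frac{1}{O + 74 \cdot 93552} = \frac{1}{- \frac{958336}{3} + 74 \cdot 93552} = \frac{1}{- \frac{958336}{3} + 6922848} = \frac{1}{\frac{19810208}{3}} = \frac{3}{19810208}$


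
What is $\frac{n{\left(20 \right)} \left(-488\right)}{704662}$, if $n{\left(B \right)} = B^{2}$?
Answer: $- \frac{97600}{352331} \approx -0.27701$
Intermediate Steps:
$\frac{n{\left(20 \right)} \left(-488\right)}{704662} = \frac{20^{2} \left(-488\right)}{704662} = 400 \left(-488\right) \frac{1}{704662} = \left(-195200\right) \frac{1}{704662} = - \frac{97600}{352331}$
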